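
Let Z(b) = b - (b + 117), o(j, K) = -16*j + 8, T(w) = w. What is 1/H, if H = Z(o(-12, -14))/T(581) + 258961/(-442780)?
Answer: -257255180/202261601 ≈ -1.2719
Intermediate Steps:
o(j, K) = 8 - 16*j
Z(b) = -117 (Z(b) = b - (117 + b) = b + (-117 - b) = -117)
H = -202261601/257255180 (H = -117/581 + 258961/(-442780) = -117*1/581 + 258961*(-1/442780) = -117/581 - 258961/442780 = -202261601/257255180 ≈ -0.78623)
1/H = 1/(-202261601/257255180) = -257255180/202261601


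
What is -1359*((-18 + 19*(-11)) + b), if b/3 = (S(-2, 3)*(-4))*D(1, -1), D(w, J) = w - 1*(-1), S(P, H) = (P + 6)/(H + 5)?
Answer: 324801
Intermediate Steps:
S(P, H) = (6 + P)/(5 + H)
D(w, J) = 1 + w (D(w, J) = w + 1 = 1 + w)
b = -12 (b = 3*((((6 - 2)/(5 + 3))*(-4))*(1 + 1)) = 3*(((4/8)*(-4))*2) = 3*((((1/8)*4)*(-4))*2) = 3*(((1/2)*(-4))*2) = 3*(-2*2) = 3*(-4) = -12)
-1359*((-18 + 19*(-11)) + b) = -1359*((-18 + 19*(-11)) - 12) = -1359*((-18 - 209) - 12) = -1359*(-227 - 12) = -1359*(-239) = 324801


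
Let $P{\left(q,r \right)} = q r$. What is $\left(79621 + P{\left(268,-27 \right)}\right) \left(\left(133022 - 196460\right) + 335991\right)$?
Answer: $19728748905$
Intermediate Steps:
$\left(79621 + P{\left(268,-27 \right)}\right) \left(\left(133022 - 196460\right) + 335991\right) = \left(79621 + 268 \left(-27\right)\right) \left(\left(133022 - 196460\right) + 335991\right) = \left(79621 - 7236\right) \left(-63438 + 335991\right) = 72385 \cdot 272553 = 19728748905$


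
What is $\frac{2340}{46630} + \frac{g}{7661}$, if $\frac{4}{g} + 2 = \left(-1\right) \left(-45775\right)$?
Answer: $\frac{82056085654}{1635160001839} \approx 0.050182$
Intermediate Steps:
$g = \frac{4}{45773}$ ($g = \frac{4}{-2 - -45775} = \frac{4}{-2 + 45775} = \frac{4}{45773} \approx 8.7388 \cdot 10^{-5}$)
$\frac{2340}{46630} + \frac{g}{7661} = \frac{2340}{46630} + \frac{4}{45773 \cdot 7661} = 2340 \cdot \frac{1}{46630} + \frac{4}{45773} \cdot \frac{1}{7661} = \frac{234}{4663} + \frac{4}{350666953} = \frac{82056085654}{1635160001839}$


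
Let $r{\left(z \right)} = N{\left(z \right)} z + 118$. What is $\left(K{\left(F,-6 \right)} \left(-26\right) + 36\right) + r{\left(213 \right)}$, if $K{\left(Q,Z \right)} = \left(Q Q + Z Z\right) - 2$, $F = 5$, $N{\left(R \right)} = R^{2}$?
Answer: $9662217$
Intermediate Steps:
$r{\left(z \right)} = 118 + z^{3}$ ($r{\left(z \right)} = z^{2} z + 118 = z^{3} + 118 = 118 + z^{3}$)
$K{\left(Q,Z \right)} = -2 + Q^{2} + Z^{2}$ ($K{\left(Q,Z \right)} = \left(Q^{2} + Z^{2}\right) - 2 = -2 + Q^{2} + Z^{2}$)
$\left(K{\left(F,-6 \right)} \left(-26\right) + 36\right) + r{\left(213 \right)} = \left(\left(-2 + 5^{2} + \left(-6\right)^{2}\right) \left(-26\right) + 36\right) + \left(118 + 213^{3}\right) = \left(\left(-2 + 25 + 36\right) \left(-26\right) + 36\right) + \left(118 + 9663597\right) = \left(59 \left(-26\right) + 36\right) + 9663715 = \left(-1534 + 36\right) + 9663715 = -1498 + 9663715 = 9662217$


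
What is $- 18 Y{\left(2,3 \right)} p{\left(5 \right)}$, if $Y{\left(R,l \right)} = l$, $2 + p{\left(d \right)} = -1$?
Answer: $162$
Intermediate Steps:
$p{\left(d \right)} = -3$ ($p{\left(d \right)} = -2 - 1 = -3$)
$- 18 Y{\left(2,3 \right)} p{\left(5 \right)} = \left(-18\right) 3 \left(-3\right) = \left(-54\right) \left(-3\right) = 162$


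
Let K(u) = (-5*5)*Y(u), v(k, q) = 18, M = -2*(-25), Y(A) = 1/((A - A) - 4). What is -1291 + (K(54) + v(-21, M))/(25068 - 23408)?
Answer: -8572143/6640 ≈ -1291.0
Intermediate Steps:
Y(A) = -¼ (Y(A) = 1/(0 - 4) = 1/(-4) = -¼)
M = 50
K(u) = 25/4 (K(u) = -5*5*(-¼) = -25*(-¼) = 25/4)
-1291 + (K(54) + v(-21, M))/(25068 - 23408) = -1291 + (25/4 + 18)/(25068 - 23408) = -1291 + (97/4)/1660 = -1291 + (97/4)*(1/1660) = -1291 + 97/6640 = -8572143/6640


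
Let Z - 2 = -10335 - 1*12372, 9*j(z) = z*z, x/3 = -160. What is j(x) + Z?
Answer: 2895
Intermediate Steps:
x = -480 (x = 3*(-160) = -480)
j(z) = z**2/9 (j(z) = (z*z)/9 = z**2/9)
Z = -22705 (Z = 2 + (-10335 - 1*12372) = 2 + (-10335 - 12372) = 2 - 22707 = -22705)
j(x) + Z = (1/9)*(-480)**2 - 22705 = (1/9)*230400 - 22705 = 25600 - 22705 = 2895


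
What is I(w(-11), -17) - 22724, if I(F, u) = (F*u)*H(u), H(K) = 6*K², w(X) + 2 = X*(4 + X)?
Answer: -2233574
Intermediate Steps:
w(X) = -2 + X*(4 + X)
I(F, u) = 6*F*u³ (I(F, u) = (F*u)*(6*u²) = 6*F*u³)
I(w(-11), -17) - 22724 = 6*(-2 + (-11)² + 4*(-11))*(-17)³ - 22724 = 6*(-2 + 121 - 44)*(-4913) - 22724 = 6*75*(-4913) - 22724 = -2210850 - 22724 = -2233574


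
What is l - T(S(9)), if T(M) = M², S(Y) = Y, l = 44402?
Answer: 44321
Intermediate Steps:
l - T(S(9)) = 44402 - 1*9² = 44402 - 1*81 = 44402 - 81 = 44321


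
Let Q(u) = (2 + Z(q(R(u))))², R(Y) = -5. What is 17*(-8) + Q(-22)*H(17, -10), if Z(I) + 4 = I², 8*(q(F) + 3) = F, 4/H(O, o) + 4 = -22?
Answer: -4129233/26624 ≈ -155.09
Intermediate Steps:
H(O, o) = -2/13 (H(O, o) = 4/(-4 - 22) = 4/(-26) = 4*(-1/26) = -2/13)
q(F) = -3 + F/8
Z(I) = -4 + I²
Q(u) = 508369/4096 (Q(u) = (2 + (-4 + (-3 + (⅛)*(-5))²))² = (2 + (-4 + (-3 - 5/8)²))² = (2 + (-4 + (-29/8)²))² = (2 + (-4 + 841/64))² = (2 + 585/64)² = (713/64)² = 508369/4096)
17*(-8) + Q(-22)*H(17, -10) = 17*(-8) + (508369/4096)*(-2/13) = -136 - 508369/26624 = -4129233/26624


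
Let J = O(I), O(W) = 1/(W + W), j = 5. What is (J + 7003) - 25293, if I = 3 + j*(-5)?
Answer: -804761/44 ≈ -18290.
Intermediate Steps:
I = -22 (I = 3 + 5*(-5) = 3 - 25 = -22)
O(W) = 1/(2*W)
J = -1/44 (J = (½)/(-22) = (½)*(-1/22) = -1/44 ≈ -0.022727)
(J + 7003) - 25293 = (-1/44 + 7003) - 25293 = 308131/44 - 25293 = -804761/44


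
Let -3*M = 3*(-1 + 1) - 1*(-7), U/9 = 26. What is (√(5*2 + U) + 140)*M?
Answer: -980/3 - 14*√61/3 ≈ -363.11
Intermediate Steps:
U = 234 (U = 9*26 = 234)
M = -7/3 (M = -(3*(-1 + 1) - 1*(-7))/3 = -(3*0 + 7)/3 = -(0 + 7)/3 = -⅓*7 = -7/3 ≈ -2.3333)
(√(5*2 + U) + 140)*M = (√(5*2 + 234) + 140)*(-7/3) = (√(10 + 234) + 140)*(-7/3) = (√244 + 140)*(-7/3) = (2*√61 + 140)*(-7/3) = (140 + 2*√61)*(-7/3) = -980/3 - 14*√61/3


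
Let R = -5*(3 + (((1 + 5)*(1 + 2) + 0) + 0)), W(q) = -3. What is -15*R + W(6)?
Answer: 1572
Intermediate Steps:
R = -105 (R = -5*(3 + ((6*3 + 0) + 0)) = -5*(3 + ((18 + 0) + 0)) = -5*(3 + (18 + 0)) = -5*(3 + 18) = -5*21 = -105)
-15*R + W(6) = -15*(-105) - 3 = 1575 - 3 = 1572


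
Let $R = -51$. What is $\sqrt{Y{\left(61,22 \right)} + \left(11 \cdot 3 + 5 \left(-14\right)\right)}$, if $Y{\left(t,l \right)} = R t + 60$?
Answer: $4 i \sqrt{193} \approx 55.57 i$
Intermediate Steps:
$Y{\left(t,l \right)} = 60 - 51 t$ ($Y{\left(t,l \right)} = - 51 t + 60 = 60 - 51 t$)
$\sqrt{Y{\left(61,22 \right)} + \left(11 \cdot 3 + 5 \left(-14\right)\right)} = \sqrt{\left(60 - 3111\right) + \left(11 \cdot 3 + 5 \left(-14\right)\right)} = \sqrt{\left(60 - 3111\right) + \left(33 - 70\right)} = \sqrt{-3051 - 37} = \sqrt{-3088} = 4 i \sqrt{193}$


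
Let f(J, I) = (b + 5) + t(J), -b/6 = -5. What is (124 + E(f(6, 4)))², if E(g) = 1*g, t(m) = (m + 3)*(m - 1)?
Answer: 41616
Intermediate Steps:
b = 30 (b = -6*(-5) = 30)
t(m) = (-1 + m)*(3 + m) (t(m) = (3 + m)*(-1 + m) = (-1 + m)*(3 + m))
f(J, I) = 32 + J² + 2*J (f(J, I) = (30 + 5) + (-3 + J² + 2*J) = 35 + (-3 + J² + 2*J) = 32 + J² + 2*J)
E(g) = g
(124 + E(f(6, 4)))² = (124 + (32 + 6² + 2*6))² = (124 + (32 + 36 + 12))² = (124 + 80)² = 204² = 41616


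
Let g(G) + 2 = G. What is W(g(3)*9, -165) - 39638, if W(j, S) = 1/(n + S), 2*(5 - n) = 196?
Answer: -10226605/258 ≈ -39638.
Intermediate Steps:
n = -93 (n = 5 - 1/2*196 = 5 - 98 = -93)
g(G) = -2 + G
W(j, S) = 1/(-93 + S)
W(g(3)*9, -165) - 39638 = 1/(-93 - 165) - 39638 = 1/(-258) - 39638 = -1/258 - 39638 = -10226605/258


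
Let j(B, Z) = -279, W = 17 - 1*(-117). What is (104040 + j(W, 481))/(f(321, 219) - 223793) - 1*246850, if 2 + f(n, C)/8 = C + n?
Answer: -18060321137/73163 ≈ -2.4685e+5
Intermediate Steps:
W = 134 (W = 17 + 117 = 134)
f(n, C) = -16 + 8*C + 8*n (f(n, C) = -16 + 8*(C + n) = -16 + (8*C + 8*n) = -16 + 8*C + 8*n)
(104040 + j(W, 481))/(f(321, 219) - 223793) - 1*246850 = (104040 - 279)/((-16 + 8*219 + 8*321) - 223793) - 1*246850 = 103761/((-16 + 1752 + 2568) - 223793) - 246850 = 103761/(4304 - 223793) - 246850 = 103761/(-219489) - 246850 = 103761*(-1/219489) - 246850 = -34587/73163 - 246850 = -18060321137/73163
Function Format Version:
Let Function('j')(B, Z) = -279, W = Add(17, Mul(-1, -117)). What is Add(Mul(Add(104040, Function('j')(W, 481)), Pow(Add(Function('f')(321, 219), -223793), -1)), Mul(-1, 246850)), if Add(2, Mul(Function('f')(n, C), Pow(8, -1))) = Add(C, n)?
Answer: Rational(-18060321137, 73163) ≈ -2.4685e+5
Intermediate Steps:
W = 134 (W = Add(17, 117) = 134)
Function('f')(n, C) = Add(-16, Mul(8, C), Mul(8, n)) (Function('f')(n, C) = Add(-16, Mul(8, Add(C, n))) = Add(-16, Add(Mul(8, C), Mul(8, n))) = Add(-16, Mul(8, C), Mul(8, n)))
Add(Mul(Add(104040, Function('j')(W, 481)), Pow(Add(Function('f')(321, 219), -223793), -1)), Mul(-1, 246850)) = Add(Mul(Add(104040, -279), Pow(Add(Add(-16, Mul(8, 219), Mul(8, 321)), -223793), -1)), Mul(-1, 246850)) = Add(Mul(103761, Pow(Add(Add(-16, 1752, 2568), -223793), -1)), -246850) = Add(Mul(103761, Pow(Add(4304, -223793), -1)), -246850) = Add(Mul(103761, Pow(-219489, -1)), -246850) = Add(Mul(103761, Rational(-1, 219489)), -246850) = Add(Rational(-34587, 73163), -246850) = Rational(-18060321137, 73163)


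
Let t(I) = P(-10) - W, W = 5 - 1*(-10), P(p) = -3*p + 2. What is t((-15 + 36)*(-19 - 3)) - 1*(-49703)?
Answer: 49720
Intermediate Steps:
P(p) = 2 - 3*p
W = 15 (W = 5 + 10 = 15)
t(I) = 17 (t(I) = (2 - 3*(-10)) - 1*15 = (2 + 30) - 15 = 32 - 15 = 17)
t((-15 + 36)*(-19 - 3)) - 1*(-49703) = 17 - 1*(-49703) = 17 + 49703 = 49720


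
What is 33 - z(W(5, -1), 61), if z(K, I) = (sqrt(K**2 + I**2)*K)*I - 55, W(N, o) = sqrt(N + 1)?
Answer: 88 - 61*sqrt(22362) ≈ -9033.9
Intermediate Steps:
W(N, o) = sqrt(1 + N)
z(K, I) = -55 + I*K*sqrt(I**2 + K**2) (z(K, I) = (sqrt(I**2 + K**2)*K)*I - 55 = (K*sqrt(I**2 + K**2))*I - 55 = I*K*sqrt(I**2 + K**2) - 55 = -55 + I*K*sqrt(I**2 + K**2))
33 - z(W(5, -1), 61) = 33 - (-55 + 61*sqrt(1 + 5)*sqrt(61**2 + (sqrt(1 + 5))**2)) = 33 - (-55 + 61*sqrt(6)*sqrt(3721 + (sqrt(6))**2)) = 33 - (-55 + 61*sqrt(6)*sqrt(3721 + 6)) = 33 - (-55 + 61*sqrt(6)*sqrt(3727)) = 33 - (-55 + 61*sqrt(22362)) = 33 + (55 - 61*sqrt(22362)) = 88 - 61*sqrt(22362)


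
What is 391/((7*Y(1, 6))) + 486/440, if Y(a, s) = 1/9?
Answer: 775881/1540 ≈ 503.82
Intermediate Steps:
Y(a, s) = 1/9
391/((7*Y(1, 6))) + 486/440 = 391/((7*(1/9))) + 486/440 = 391/(7/9) + 486*(1/440) = 391*(9/7) + 243/220 = 3519/7 + 243/220 = 775881/1540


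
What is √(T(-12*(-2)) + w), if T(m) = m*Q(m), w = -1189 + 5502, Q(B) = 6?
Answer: √4457 ≈ 66.761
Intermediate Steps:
w = 4313
T(m) = 6*m (T(m) = m*6 = 6*m)
√(T(-12*(-2)) + w) = √(6*(-12*(-2)) + 4313) = √(6*24 + 4313) = √(144 + 4313) = √4457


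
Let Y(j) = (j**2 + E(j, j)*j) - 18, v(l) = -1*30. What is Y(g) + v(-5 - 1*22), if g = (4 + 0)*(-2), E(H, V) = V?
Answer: 80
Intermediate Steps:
v(l) = -30
g = -8 (g = 4*(-2) = -8)
Y(j) = -18 + 2*j**2 (Y(j) = (j**2 + j*j) - 18 = (j**2 + j**2) - 18 = 2*j**2 - 18 = -18 + 2*j**2)
Y(g) + v(-5 - 1*22) = (-18 + 2*(-8)**2) - 30 = (-18 + 2*64) - 30 = (-18 + 128) - 30 = 110 - 30 = 80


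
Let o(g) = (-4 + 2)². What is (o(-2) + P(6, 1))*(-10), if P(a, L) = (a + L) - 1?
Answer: -100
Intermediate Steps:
P(a, L) = -1 + L + a (P(a, L) = (L + a) - 1 = -1 + L + a)
o(g) = 4 (o(g) = (-2)² = 4)
(o(-2) + P(6, 1))*(-10) = (4 + (-1 + 1 + 6))*(-10) = (4 + 6)*(-10) = 10*(-10) = -100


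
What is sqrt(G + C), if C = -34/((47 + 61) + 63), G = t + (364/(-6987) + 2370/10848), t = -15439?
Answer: 5*I*sqrt(2223543496693946653)/60004356 ≈ 124.25*I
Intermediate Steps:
G = -195031003991/12632496 (G = -15439 + (364/(-6987) + 2370/10848) = -15439 + (364*(-1/6987) + 2370*(1/10848)) = -15439 + (-364/6987 + 395/1808) = -15439 + 2101753/12632496 = -195031003991/12632496 ≈ -15439.)
C = -34/171 (C = -34/(108 + 63) = -34/171 ≈ -0.19883)
sqrt(G + C) = sqrt(-195031003991/12632496 - 34/171) = sqrt(-11116910395775/720052272) = 5*I*sqrt(2223543496693946653)/60004356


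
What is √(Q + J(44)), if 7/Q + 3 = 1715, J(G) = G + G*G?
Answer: √362705069/428 ≈ 44.497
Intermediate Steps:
J(G) = G + G²
Q = 7/1712 (Q = 7/(-3 + 1715) = 7/1712 ≈ 0.0040888)
√(Q + J(44)) = √(7/1712 + 44*(1 + 44)) = √(7/1712 + 44*45) = √(7/1712 + 1980) = √(3389767/1712) = √362705069/428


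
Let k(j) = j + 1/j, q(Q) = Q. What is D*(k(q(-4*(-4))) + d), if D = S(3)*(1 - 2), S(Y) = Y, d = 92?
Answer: -5187/16 ≈ -324.19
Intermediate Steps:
D = -3 (D = 3*(1 - 2) = 3*(-1) = -3)
D*(k(q(-4*(-4))) + d) = -3*((-4*(-4) + 1/(-4*(-4))) + 92) = -3*((16 + 1/16) + 92) = -3*(257/16 + 92) = -3*1729/16 = -5187/16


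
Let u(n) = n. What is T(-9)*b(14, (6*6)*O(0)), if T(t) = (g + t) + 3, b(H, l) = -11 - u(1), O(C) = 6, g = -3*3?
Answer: 180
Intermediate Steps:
g = -9
b(H, l) = -12 (b(H, l) = -11 - 1*1 = -11 - 1 = -12)
T(t) = -6 + t (T(t) = (-9 + t) + 3 = -6 + t)
T(-9)*b(14, (6*6)*O(0)) = (-6 - 9)*(-12) = -15*(-12) = 180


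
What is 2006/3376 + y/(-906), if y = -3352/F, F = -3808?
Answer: 6747539/11374377 ≈ 0.59322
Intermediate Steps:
y = 419/476 (y = -3352/(-3808) = -3352*(-1/3808) = 419/476 ≈ 0.88025)
2006/3376 + y/(-906) = 2006/3376 + (419/476)/(-906) = 2006*(1/3376) + (419/476)*(-1/906) = 1003/1688 - 419/431256 = 6747539/11374377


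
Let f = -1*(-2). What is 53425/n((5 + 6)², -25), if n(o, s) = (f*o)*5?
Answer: 10685/242 ≈ 44.153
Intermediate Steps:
f = 2
n(o, s) = 10*o (n(o, s) = (2*o)*5 = 10*o)
53425/n((5 + 6)², -25) = 53425/((10*(5 + 6)²)) = 53425/((10*11²)) = 53425/((10*121)) = 53425/1210 = 53425*(1/1210) = 10685/242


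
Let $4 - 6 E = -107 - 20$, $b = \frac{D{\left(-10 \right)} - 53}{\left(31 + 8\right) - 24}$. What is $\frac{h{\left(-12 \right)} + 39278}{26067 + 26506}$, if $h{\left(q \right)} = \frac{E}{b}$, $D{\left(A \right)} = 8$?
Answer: $\frac{706873}{946314} \approx 0.74697$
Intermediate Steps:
$b = -3$ ($b = \frac{8 - 53}{\left(31 + 8\right) - 24} = - \frac{45}{39 - 24} = - \frac{45}{15} = \left(-45\right) \frac{1}{15} = -3$)
$E = \frac{131}{6}$ ($E = \frac{2}{3} - \frac{-107 - 20}{6} = \frac{2}{3} - - \frac{127}{6} = \frac{2}{3} + \frac{127}{6} = \frac{131}{6} \approx 21.833$)
$h{\left(q \right)} = - \frac{131}{18}$ ($h{\left(q \right)} = \frac{131}{6 \left(-3\right)} = \frac{131}{6} \left(- \frac{1}{3}\right) = - \frac{131}{18}$)
$\frac{h{\left(-12 \right)} + 39278}{26067 + 26506} = \frac{- \frac{131}{18} + 39278}{26067 + 26506} = \frac{706873}{18 \cdot 52573} = \frac{706873}{18} \cdot \frac{1}{52573} = \frac{706873}{946314}$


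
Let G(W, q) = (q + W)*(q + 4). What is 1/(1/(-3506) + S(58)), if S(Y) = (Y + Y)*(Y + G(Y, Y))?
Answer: 3506/2948545999 ≈ 1.1891e-6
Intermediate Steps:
G(W, q) = (4 + q)*(W + q) (G(W, q) = (W + q)*(4 + q) = (4 + q)*(W + q))
S(Y) = 2*Y*(2*Y² + 9*Y) (S(Y) = (Y + Y)*(Y + (Y² + 4*Y + 4*Y + Y*Y)) = (2*Y)*(Y + (Y² + 4*Y + 4*Y + Y²)) = (2*Y)*(Y + (2*Y² + 8*Y)) = (2*Y)*(2*Y² + 9*Y) = 2*Y*(2*Y² + 9*Y))
1/(1/(-3506) + S(58)) = 1/(1/(-3506) + 58²*(18 + 4*58)) = 1/(-1/3506 + 3364*(18 + 232)) = 1/(-1/3506 + 3364*250) = 1/(-1/3506 + 841000) = 1/(2948545999/3506) = 3506/2948545999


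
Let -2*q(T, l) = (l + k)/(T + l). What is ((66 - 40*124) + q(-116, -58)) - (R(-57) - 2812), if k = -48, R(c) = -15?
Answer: -359711/174 ≈ -2067.3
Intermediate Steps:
q(T, l) = -(-48 + l)/(2*(T + l)) (q(T, l) = -(l - 48)/(2*(T + l)) = -(-48 + l)/(2*(T + l)))
((66 - 40*124) + q(-116, -58)) - (R(-57) - 2812) = ((66 - 40*124) + (24 - ½*(-58))/(-116 - 58)) - (-15 - 2812) = ((66 - 4960) + (24 + 29)/(-174)) - 1*(-2827) = (-4894 - 1/174*53) + 2827 = (-4894 - 53/174) + 2827 = -851609/174 + 2827 = -359711/174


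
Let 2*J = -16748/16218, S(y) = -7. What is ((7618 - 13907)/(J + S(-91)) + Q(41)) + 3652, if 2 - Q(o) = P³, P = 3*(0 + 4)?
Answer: 3177117/1150 ≈ 2762.7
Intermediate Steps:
J = -79/153 (J = (-16748/16218)/2 = (-16748*1/16218)/2 = (½)*(-158/153) = -79/153 ≈ -0.51634)
P = 12 (P = 3*4 = 12)
Q(o) = -1726 (Q(o) = 2 - 1*12³ = 2 - 1*1728 = 2 - 1728 = -1726)
((7618 - 13907)/(J + S(-91)) + Q(41)) + 3652 = ((7618 - 13907)/(-79/153 - 7) - 1726) + 3652 = (-6289/(-1150/153) - 1726) + 3652 = (-6289*(-153/1150) - 1726) + 3652 = (962217/1150 - 1726) + 3652 = -1022683/1150 + 3652 = 3177117/1150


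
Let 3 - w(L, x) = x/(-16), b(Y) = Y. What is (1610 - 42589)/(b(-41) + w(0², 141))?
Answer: 655664/467 ≈ 1404.0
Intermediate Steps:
w(L, x) = 3 + x/16 (w(L, x) = 3 - x/(-16) = 3 - x*(-1)/16 = 3 - (-1)*x/16 = 3 + x/16)
(1610 - 42589)/(b(-41) + w(0², 141)) = (1610 - 42589)/(-41 + (3 + (1/16)*141)) = -40979/(-41 + (3 + 141/16)) = -40979/(-41 + 189/16) = -40979/(-467/16) = -40979*(-16/467) = 655664/467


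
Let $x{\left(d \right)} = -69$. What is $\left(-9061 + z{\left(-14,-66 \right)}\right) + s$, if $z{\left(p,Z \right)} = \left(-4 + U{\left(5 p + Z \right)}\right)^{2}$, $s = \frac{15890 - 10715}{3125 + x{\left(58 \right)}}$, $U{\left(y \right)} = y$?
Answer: $\frac{32212359}{3056} \approx 10541.0$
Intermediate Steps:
$s = \frac{5175}{3056}$ ($s = \frac{15890 - 10715}{3125 - 69} = \frac{5175}{3056} \approx 1.6934$)
$z{\left(p,Z \right)} = \left(-4 + Z + 5 p\right)^{2}$ ($z{\left(p,Z \right)} = \left(-4 + \left(5 p + Z\right)\right)^{2} = \left(-4 + \left(Z + 5 p\right)\right)^{2} = \left(-4 + Z + 5 p\right)^{2}$)
$\left(-9061 + z{\left(-14,-66 \right)}\right) + s = \left(-9061 + \left(-4 - 66 + 5 \left(-14\right)\right)^{2}\right) + \frac{5175}{3056} = \left(-9061 + \left(-4 - 66 - 70\right)^{2}\right) + \frac{5175}{3056} = \left(-9061 + \left(-140\right)^{2}\right) + \frac{5175}{3056} = \left(-9061 + 19600\right) + \frac{5175}{3056} = 10539 + \frac{5175}{3056} = \frac{32212359}{3056}$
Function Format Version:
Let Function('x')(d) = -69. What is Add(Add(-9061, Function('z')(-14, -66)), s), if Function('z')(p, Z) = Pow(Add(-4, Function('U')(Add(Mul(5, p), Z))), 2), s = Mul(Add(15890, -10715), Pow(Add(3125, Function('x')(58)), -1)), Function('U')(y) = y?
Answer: Rational(32212359, 3056) ≈ 10541.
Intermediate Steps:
s = Rational(5175, 3056) (s = Mul(Add(15890, -10715), Pow(Add(3125, -69), -1)) = Mul(5175, Pow(3056, -1)) = Mul(5175, Rational(1, 3056)) = Rational(5175, 3056) ≈ 1.6934)
Function('z')(p, Z) = Pow(Add(-4, Z, Mul(5, p)), 2) (Function('z')(p, Z) = Pow(Add(-4, Add(Mul(5, p), Z)), 2) = Pow(Add(-4, Add(Z, Mul(5, p))), 2) = Pow(Add(-4, Z, Mul(5, p)), 2))
Add(Add(-9061, Function('z')(-14, -66)), s) = Add(Add(-9061, Pow(Add(-4, -66, Mul(5, -14)), 2)), Rational(5175, 3056)) = Add(Add(-9061, Pow(Add(-4, -66, -70), 2)), Rational(5175, 3056)) = Add(Add(-9061, Pow(-140, 2)), Rational(5175, 3056)) = Add(Add(-9061, 19600), Rational(5175, 3056)) = Add(10539, Rational(5175, 3056)) = Rational(32212359, 3056)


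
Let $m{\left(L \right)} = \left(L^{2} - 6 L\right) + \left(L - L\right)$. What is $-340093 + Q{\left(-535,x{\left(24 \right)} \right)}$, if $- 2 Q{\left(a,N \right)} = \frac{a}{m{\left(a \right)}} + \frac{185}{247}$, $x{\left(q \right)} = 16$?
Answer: $- \frac{45445657230}{133627} \approx -3.4009 \cdot 10^{5}$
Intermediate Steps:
$m{\left(L \right)} = L^{2} - 6 L$ ($m{\left(L \right)} = \left(L^{2} - 6 L\right) + 0 = L^{2} - 6 L$)
$Q{\left(a,N \right)} = - \frac{185}{494} - \frac{1}{2 \left(-6 + a\right)}$ ($Q{\left(a,N \right)} = - \frac{\frac{a}{a \left(-6 + a\right)} + \frac{185}{247}}{2} = - \frac{a \frac{1}{a \left(-6 + a\right)} + 185 \cdot \frac{1}{247}}{2} = - \frac{\frac{1}{-6 + a} + \frac{185}{247}}{2} = - \frac{\frac{185}{247} + \frac{1}{-6 + a}}{2} = - \frac{185}{494} - \frac{1}{2 \left(-6 + a\right)}$)
$-340093 + Q{\left(-535,x{\left(24 \right)} \right)} = -340093 + \frac{863 - -98975}{494 \left(-6 - 535\right)} = -340093 + \frac{863 + 98975}{494 \left(-541\right)} = -340093 + \frac{1}{494} \left(- \frac{1}{541}\right) 99838 = -340093 - \frac{49919}{133627} = - \frac{45445657230}{133627}$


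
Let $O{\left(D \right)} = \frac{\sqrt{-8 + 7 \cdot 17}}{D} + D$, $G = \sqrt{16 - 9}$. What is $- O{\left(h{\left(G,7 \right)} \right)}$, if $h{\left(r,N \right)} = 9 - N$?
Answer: $-2 - \frac{\sqrt{111}}{2} \approx -7.2678$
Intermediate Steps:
$G = \sqrt{7} \approx 2.6458$
$O{\left(D \right)} = D + \frac{\sqrt{111}}{D}$ ($O{\left(D \right)} = \frac{\sqrt{-8 + 119}}{D} + D = \frac{\sqrt{111}}{D} + D = D + \frac{\sqrt{111}}{D}$)
$- O{\left(h{\left(G,7 \right)} \right)} = - (\left(9 - 7\right) + \frac{\sqrt{111}}{9 - 7}) = - (2 + \frac{\sqrt{111}}{2}) = -2 - \frac{\sqrt{111}}{2}$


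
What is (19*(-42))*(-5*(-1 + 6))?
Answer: 19950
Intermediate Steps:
(19*(-42))*(-5*(-1 + 6)) = -(-3990)*5 = -798*(-25) = 19950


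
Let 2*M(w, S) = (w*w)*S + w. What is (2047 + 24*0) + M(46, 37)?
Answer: 41216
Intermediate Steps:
M(w, S) = w/2 + S*w²/2 (M(w, S) = ((w*w)*S + w)/2 = (w²*S + w)/2 = (S*w² + w)/2 = (w + S*w²)/2 = w/2 + S*w²/2)
(2047 + 24*0) + M(46, 37) = (2047 + 24*0) + (½)*46*(1 + 37*46) = (2047 + 0) + (½)*46*(1 + 1702) = 2047 + (½)*46*1703 = 2047 + 39169 = 41216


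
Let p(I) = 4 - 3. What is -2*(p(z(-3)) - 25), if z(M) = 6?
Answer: 48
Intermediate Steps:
p(I) = 1
-2*(p(z(-3)) - 25) = -2*(1 - 25) = -2*(-24) = 48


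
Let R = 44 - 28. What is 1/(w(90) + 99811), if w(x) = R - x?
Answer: 1/99737 ≈ 1.0026e-5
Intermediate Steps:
R = 16
w(x) = 16 - x
1/(w(90) + 99811) = 1/((16 - 1*90) + 99811) = 1/((16 - 90) + 99811) = 1/(-74 + 99811) = 1/99737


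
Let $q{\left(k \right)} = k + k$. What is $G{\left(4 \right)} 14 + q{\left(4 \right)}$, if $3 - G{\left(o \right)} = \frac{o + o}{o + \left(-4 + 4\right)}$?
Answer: $22$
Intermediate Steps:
$G{\left(o \right)} = 1$ ($G{\left(o \right)} = 3 - \frac{o + o}{o + \left(-4 + 4\right)} = 3 - \frac{2 o}{o + 0} = 3 - \frac{2 o}{o} = 3 - 2 = 1$)
$q{\left(k \right)} = 2 k$
$G{\left(4 \right)} 14 + q{\left(4 \right)} = 1 \cdot 14 + 2 \cdot 4 = 14 + 8 = 22$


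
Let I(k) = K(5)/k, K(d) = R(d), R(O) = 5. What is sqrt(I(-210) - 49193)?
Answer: I*sqrt(86776494)/42 ≈ 221.79*I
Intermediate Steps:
K(d) = 5
I(k) = 5/k
sqrt(I(-210) - 49193) = sqrt(5/(-210) - 49193) = sqrt(5*(-1/210) - 49193) = sqrt(-1/42 - 49193) = sqrt(-2066107/42) = I*sqrt(86776494)/42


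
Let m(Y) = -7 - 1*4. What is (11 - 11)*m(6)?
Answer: 0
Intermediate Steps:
m(Y) = -11 (m(Y) = -7 - 4 = -11)
(11 - 11)*m(6) = (11 - 11)*(-11) = 0*(-11) = 0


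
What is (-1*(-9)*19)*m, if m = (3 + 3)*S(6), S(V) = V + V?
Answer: 12312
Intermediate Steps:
S(V) = 2*V
m = 72 (m = (3 + 3)*(2*6) = 6*12 = 72)
(-1*(-9)*19)*m = (-1*(-9)*19)*72 = (9*19)*72 = 171*72 = 12312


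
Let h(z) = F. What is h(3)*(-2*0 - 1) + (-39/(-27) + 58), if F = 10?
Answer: 445/9 ≈ 49.444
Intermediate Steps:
h(z) = 10
h(3)*(-2*0 - 1) + (-39/(-27) + 58) = 10*(-2*0 - 1) + (-39/(-27) + 58) = 10*(0 - 1) + (-39*(-1/27) + 58) = 10*(-1) + (13/9 + 58) = -10 + 535/9 = 445/9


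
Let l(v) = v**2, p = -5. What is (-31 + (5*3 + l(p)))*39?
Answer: 351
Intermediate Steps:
(-31 + (5*3 + l(p)))*39 = (-31 + (5*3 + (-5)**2))*39 = (-31 + (15 + 25))*39 = (-31 + 40)*39 = 9*39 = 351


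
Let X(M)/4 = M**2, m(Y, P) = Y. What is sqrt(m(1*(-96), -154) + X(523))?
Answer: 2*sqrt(273505) ≈ 1046.0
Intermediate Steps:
X(M) = 4*M**2
sqrt(m(1*(-96), -154) + X(523)) = sqrt(1*(-96) + 4*523**2) = sqrt(-96 + 4*273529) = sqrt(-96 + 1094116) = sqrt(1094020) = 2*sqrt(273505)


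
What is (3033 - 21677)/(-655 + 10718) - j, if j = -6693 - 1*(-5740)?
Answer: 9571395/10063 ≈ 951.15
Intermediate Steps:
j = -953 (j = -6693 + 5740 = -953)
(3033 - 21677)/(-655 + 10718) - j = (3033 - 21677)/(-655 + 10718) - 1*(-953) = -18644/10063 + 953 = 9571395/10063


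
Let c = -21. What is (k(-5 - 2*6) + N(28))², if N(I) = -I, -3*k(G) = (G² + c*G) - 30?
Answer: 490000/9 ≈ 54444.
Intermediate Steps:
k(G) = 10 + 7*G - G²/3 (k(G) = -((G² - 21*G) - 30)/3 = -(-30 + G² - 21*G)/3 = 10 + 7*G - G²/3)
(k(-5 - 2*6) + N(28))² = ((10 + 7*(-5 - 2*6) - (-5 - 2*6)²/3) - 1*28)² = ((10 + 7*(-5 - 12) - (-5 - 12)²/3) - 28)² = ((10 + 7*(-17) - ⅓*(-17)²) - 28)² = ((10 - 119 - ⅓*289) - 28)² = ((10 - 119 - 289/3) - 28)² = (-616/3 - 28)² = (-700/3)² = 490000/9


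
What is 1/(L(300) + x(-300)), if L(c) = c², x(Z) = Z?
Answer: 1/89700 ≈ 1.1148e-5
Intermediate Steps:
1/(L(300) + x(-300)) = 1/(300² - 300) = 1/(90000 - 300) = 1/89700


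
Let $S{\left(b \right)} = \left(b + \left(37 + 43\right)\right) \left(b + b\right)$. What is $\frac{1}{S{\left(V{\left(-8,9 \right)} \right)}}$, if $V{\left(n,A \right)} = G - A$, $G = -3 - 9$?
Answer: $- \frac{1}{2478} \approx -0.00040355$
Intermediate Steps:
$G = -12$ ($G = -3 - 9 = -12$)
$V{\left(n,A \right)} = -12 - A$
$S{\left(b \right)} = 2 b \left(80 + b\right)$ ($S{\left(b \right)} = \left(b + 80\right) 2 b = \left(80 + b\right) 2 b = 2 b \left(80 + b\right)$)
$\frac{1}{S{\left(V{\left(-8,9 \right)} \right)}} = \frac{1}{2 \left(-12 - 9\right) \left(80 - 21\right)} = \frac{1}{2 \left(-21\right) \left(80 - 21\right)} = \frac{1}{2 \left(-21\right) 59} = \frac{1}{-2478} = - \frac{1}{2478}$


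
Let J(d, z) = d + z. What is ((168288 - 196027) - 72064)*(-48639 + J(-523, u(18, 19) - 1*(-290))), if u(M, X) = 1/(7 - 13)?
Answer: 29265533099/6 ≈ 4.8776e+9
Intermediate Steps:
u(M, X) = -⅙ (u(M, X) = 1/(-6) = -⅙)
((168288 - 196027) - 72064)*(-48639 + J(-523, u(18, 19) - 1*(-290))) = ((168288 - 196027) - 72064)*(-48639 + (-523 + (-⅙ - 1*(-290)))) = (-27739 - 72064)*(-48639 + (-523 + (-⅙ + 290))) = -99803*(-48639 + (-523 + 1739/6)) = -99803*(-48639 - 1399/6) = -99803*(-293233/6) = 29265533099/6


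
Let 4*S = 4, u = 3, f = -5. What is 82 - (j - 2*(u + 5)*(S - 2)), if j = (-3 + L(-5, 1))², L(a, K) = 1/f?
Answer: 1394/25 ≈ 55.760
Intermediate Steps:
L(a, K) = -⅕ (L(a, K) = 1/(-5) = -⅕)
S = 1 (S = (¼)*4 = 1)
j = 256/25 (j = (-3 - ⅕)² = (-16/5)² = 256/25 ≈ 10.240)
82 - (j - 2*(u + 5)*(S - 2)) = 82 - (256/25 - 2*(3 + 5)*(1 - 2)) = 82 - (256/25 - 16*(-1)) = 82 - (256/25 - 2*(-8)) = 82 - (256/25 + 16) = 82 - 1*656/25 = 82 - 656/25 = 1394/25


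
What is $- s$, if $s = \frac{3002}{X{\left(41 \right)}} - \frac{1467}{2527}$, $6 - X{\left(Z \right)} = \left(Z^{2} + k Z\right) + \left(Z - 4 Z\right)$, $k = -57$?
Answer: $- \frac{6434459}{1983695} \approx -3.2437$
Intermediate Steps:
$X{\left(Z \right)} = 6 - Z^{2} + 60 Z$ ($X{\left(Z \right)} = 6 - \left(\left(Z^{2} - 57 Z\right) + \left(Z - 4 Z\right)\right) = 6 - \left(\left(Z^{2} - 57 Z\right) - 3 Z\right) = 6 - \left(Z^{2} - 60 Z\right) = 6 - Z^{2} + 60 Z$)
$s = \frac{6434459}{1983695}$ ($s = \frac{3002}{6 - 41^{2} + 60 \cdot 41} - \frac{1467}{2527} = \frac{3002}{6 - 1681 + 2460} - \frac{1467}{2527} = \frac{3002}{785} - \frac{1467}{2527} = \frac{6434459}{1983695} \approx 3.2437$)
$- s = \left(-1\right) \frac{6434459}{1983695} = - \frac{6434459}{1983695}$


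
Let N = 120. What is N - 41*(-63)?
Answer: 2703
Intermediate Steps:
N - 41*(-63) = 120 - 41*(-63) = 120 + 2583 = 2703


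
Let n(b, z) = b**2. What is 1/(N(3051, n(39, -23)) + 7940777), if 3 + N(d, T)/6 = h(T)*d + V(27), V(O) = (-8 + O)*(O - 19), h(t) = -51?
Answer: 1/7008065 ≈ 1.4269e-7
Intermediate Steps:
V(O) = (-19 + O)*(-8 + O) (V(O) = (-8 + O)*(-19 + O) = (-19 + O)*(-8 + O))
N(d, T) = 894 - 306*d (N(d, T) = -18 + 6*(-51*d + (152 + 27**2 - 27*27)) = -18 + 6*(-51*d + (152 + 729 - 729)) = -18 + 6*(-51*d + 152) = -18 + 6*(152 - 51*d) = -18 + (912 - 306*d) = 894 - 306*d)
1/(N(3051, n(39, -23)) + 7940777) = 1/((894 - 306*3051) + 7940777) = 1/((894 - 933606) + 7940777) = 1/(-932712 + 7940777) = 1/7008065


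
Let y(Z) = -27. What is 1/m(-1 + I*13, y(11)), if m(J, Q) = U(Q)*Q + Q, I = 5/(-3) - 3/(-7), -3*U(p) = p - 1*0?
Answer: -1/270 ≈ -0.0037037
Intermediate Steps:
U(p) = -p/3 (U(p) = -(p - 1*0)/3 = -(p + 0)/3 = -p/3)
I = -26/21 (I = 5*(-1/3) - 3*(-1/7) = -5/3 + 3/7 = -26/21 ≈ -1.2381)
m(J, Q) = Q - Q**2/3 (m(J, Q) = (-Q/3)*Q + Q = -Q**2/3 + Q = Q - Q**2/3)
1/m(-1 + I*13, y(11)) = 1/((1/3)*(-27)*(3 - 1*(-27))) = 1/((1/3)*(-27)*(3 + 27)) = 1/((1/3)*(-27)*30) = 1/(-270) = -1/270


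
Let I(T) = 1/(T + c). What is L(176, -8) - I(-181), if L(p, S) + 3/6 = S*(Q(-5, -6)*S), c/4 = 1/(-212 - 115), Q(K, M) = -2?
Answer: -15211433/118382 ≈ -128.49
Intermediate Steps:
c = -4/327 (c = 4/(-212 - 115) = 4/(-327) = 4*(-1/327) = -4/327 ≈ -0.012232)
L(p, S) = -1/2 - 2*S**2 (L(p, S) = -1/2 + S*(-2*S) = -1/2 - 2*S**2)
I(T) = 1/(-4/327 + T) (I(T) = 1/(T - 4/327) = 1/(-4/327 + T))
L(176, -8) - I(-181) = (-1/2 - 2*(-8)**2) - 327/(-4 + 327*(-181)) = (-1/2 - 2*64) - 327/(-4 - 59187) = (-1/2 - 128) - 327/(-59191) = -257/2 - 327*(-1)/59191 = -257/2 - 1*(-327/59191) = -257/2 + 327/59191 = -15211433/118382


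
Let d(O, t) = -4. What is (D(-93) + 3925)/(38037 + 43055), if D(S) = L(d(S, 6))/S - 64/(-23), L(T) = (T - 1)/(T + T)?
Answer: 321589/6639456 ≈ 0.048436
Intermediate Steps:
L(T) = (-1 + T)/(2*T) (L(T) = (-1 + T)/((2*T)) = (-1 + T)*(1/(2*T)) = (-1 + T)/(2*T))
D(S) = 64/23 + 5/(8*S) (D(S) = ((1/2)*(-1 - 4)/(-4))/S - 64/(-23) = ((1/2)*(-1/4)*(-5))/S - 64*(-1/23) = 5/(8*S) + 64/23 = 64/23 + 5/(8*S))
(D(-93) + 3925)/(38037 + 43055) = ((1/184)*(115 + 512*(-93))/(-93) + 3925)/(38037 + 43055) = ((1/184)*(-1/93)*(115 - 47616) + 3925)/81092 = ((1/184)*(-1/93)*(-47501) + 3925)*(1/81092) = (47501/17112 + 3925)*(1/81092) = (67212101/17112)*(1/81092) = 321589/6639456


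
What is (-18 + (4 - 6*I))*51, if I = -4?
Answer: 510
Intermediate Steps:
(-18 + (4 - 6*I))*51 = (-18 + (4 - 6*(-4)))*51 = (-18 + (4 + 24))*51 = (-18 + 28)*51 = 10*51 = 510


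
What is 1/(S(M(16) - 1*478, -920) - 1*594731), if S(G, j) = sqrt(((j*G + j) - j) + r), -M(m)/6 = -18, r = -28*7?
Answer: -594731/353704622157 - 2*sqrt(85051)/353704622157 ≈ -1.6831e-6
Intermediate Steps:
r = -196
M(m) = 108 (M(m) = -6*(-18) = 108)
S(G, j) = sqrt(-196 + G*j) (S(G, j) = sqrt(((j*G + j) - j) - 196) = sqrt(((G*j + j) - j) - 196) = sqrt(((j + G*j) - j) - 196) = sqrt(G*j - 196) = sqrt(-196 + G*j))
1/(S(M(16) - 1*478, -920) - 1*594731) = 1/(sqrt(-196 + (108 - 1*478)*(-920)) - 1*594731) = 1/(sqrt(-196 + (108 - 478)*(-920)) - 594731) = 1/(sqrt(-196 - 370*(-920)) - 594731) = 1/(sqrt(-196 + 340400) - 594731) = 1/(sqrt(340204) - 594731) = 1/(2*sqrt(85051) - 594731) = 1/(-594731 + 2*sqrt(85051))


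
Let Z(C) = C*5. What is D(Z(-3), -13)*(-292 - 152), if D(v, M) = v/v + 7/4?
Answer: -1221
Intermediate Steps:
Z(C) = 5*C
D(v, M) = 11/4 (D(v, M) = 1 + 7*(1/4) = 1 + 7/4 = 11/4)
D(Z(-3), -13)*(-292 - 152) = 11*(-292 - 152)/4 = (11/4)*(-444) = -1221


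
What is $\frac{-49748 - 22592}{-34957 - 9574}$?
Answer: $\frac{72340}{44531} \approx 1.6245$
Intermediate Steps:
$\frac{-49748 - 22592}{-34957 - 9574} = - \frac{72340}{-44531} = \left(-72340\right) \left(- \frac{1}{44531}\right) = \frac{72340}{44531}$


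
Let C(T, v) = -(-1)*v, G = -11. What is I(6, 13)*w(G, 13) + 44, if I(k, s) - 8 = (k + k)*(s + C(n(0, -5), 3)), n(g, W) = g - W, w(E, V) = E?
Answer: -2156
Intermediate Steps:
C(T, v) = v
I(k, s) = 8 + 2*k*(3 + s) (I(k, s) = 8 + (k + k)*(s + 3) = 8 + (2*k)*(3 + s) = 8 + 2*k*(3 + s))
I(6, 13)*w(G, 13) + 44 = (8 + 6*6 + 2*6*13)*(-11) + 44 = (8 + 36 + 156)*(-11) + 44 = 200*(-11) + 44 = -2200 + 44 = -2156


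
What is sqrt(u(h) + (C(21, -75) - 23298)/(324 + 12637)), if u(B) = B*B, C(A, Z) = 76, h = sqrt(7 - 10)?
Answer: I*sqrt(804942905)/12961 ≈ 2.189*I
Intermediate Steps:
h = I*sqrt(3) (h = sqrt(-3) = I*sqrt(3) ≈ 1.732*I)
u(B) = B**2
sqrt(u(h) + (C(21, -75) - 23298)/(324 + 12637)) = sqrt((I*sqrt(3))**2 + (76 - 23298)/(324 + 12637)) = sqrt(-3 - 23222/12961) = sqrt(-62105/12961) = I*sqrt(804942905)/12961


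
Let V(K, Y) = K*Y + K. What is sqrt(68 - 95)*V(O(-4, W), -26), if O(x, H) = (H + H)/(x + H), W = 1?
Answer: 50*I*sqrt(3) ≈ 86.603*I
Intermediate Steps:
O(x, H) = 2*H/(H + x) (O(x, H) = (2*H)/(H + x) = 2*H/(H + x))
V(K, Y) = K + K*Y
sqrt(68 - 95)*V(O(-4, W), -26) = sqrt(68 - 95)*((2*1/(1 - 4))*(1 - 26)) = sqrt(-27)*((2*1/(-3))*(-25)) = (3*I*sqrt(3))*((2*1*(-1/3))*(-25)) = (3*I*sqrt(3))*(-2/3*(-25)) = (3*I*sqrt(3))*(50/3) = 50*I*sqrt(3)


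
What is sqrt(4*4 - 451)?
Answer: I*sqrt(435) ≈ 20.857*I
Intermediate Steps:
sqrt(4*4 - 451) = sqrt(16 - 451) = sqrt(-435) = I*sqrt(435)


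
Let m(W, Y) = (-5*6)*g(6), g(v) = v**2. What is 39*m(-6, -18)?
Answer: -42120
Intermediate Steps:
m(W, Y) = -1080 (m(W, Y) = -5*6*6**2 = -30*36 = -1080)
39*m(-6, -18) = 39*(-1080) = -42120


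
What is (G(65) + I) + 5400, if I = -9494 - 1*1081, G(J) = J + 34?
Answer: -5076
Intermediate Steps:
G(J) = 34 + J
I = -10575 (I = -9494 - 1081 = -10575)
(G(65) + I) + 5400 = ((34 + 65) - 10575) + 5400 = (99 - 10575) + 5400 = -10476 + 5400 = -5076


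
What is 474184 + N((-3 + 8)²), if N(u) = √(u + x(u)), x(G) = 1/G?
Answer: 474184 + √626/5 ≈ 4.7419e+5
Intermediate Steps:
N(u) = √(u + 1/u)
474184 + N((-3 + 8)²) = 474184 + √((-3 + 8)² + 1/((-3 + 8)²)) = 474184 + √(5² + 1/(5²)) = 474184 + √(25 + 1/25) = 474184 + √(626/25) = 474184 + √626/5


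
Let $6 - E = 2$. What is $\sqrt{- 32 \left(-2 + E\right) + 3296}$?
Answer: $4 \sqrt{202} \approx 56.851$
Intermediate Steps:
$E = 4$ ($E = 6 - 2 = 4$)
$\sqrt{- 32 \left(-2 + E\right) + 3296} = \sqrt{- 32 \left(-2 + 4\right) + 3296} = \sqrt{\left(-32\right) 2 + 3296} = \sqrt{-64 + 3296} = \sqrt{3232} = 4 \sqrt{202}$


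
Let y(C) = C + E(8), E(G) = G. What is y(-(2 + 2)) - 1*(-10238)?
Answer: 10242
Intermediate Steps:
y(C) = 8 + C (y(C) = C + 8 = 8 + C)
y(-(2 + 2)) - 1*(-10238) = (8 - (2 + 2)) - 1*(-10238) = (8 - 1*4) + 10238 = (8 - 4) + 10238 = 4 + 10238 = 10242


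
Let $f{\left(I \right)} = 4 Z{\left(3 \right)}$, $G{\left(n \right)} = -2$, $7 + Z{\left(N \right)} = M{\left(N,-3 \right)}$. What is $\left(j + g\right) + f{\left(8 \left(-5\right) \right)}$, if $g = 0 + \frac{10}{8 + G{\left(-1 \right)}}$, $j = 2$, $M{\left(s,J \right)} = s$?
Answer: $- \frac{37}{3} \approx -12.333$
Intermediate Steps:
$Z{\left(N \right)} = -7 + N$
$g = \frac{5}{3}$ ($g = 0 + \frac{10}{8 - 2} = 0 + \frac{10}{6} = 0 + 10 \cdot \frac{1}{6} = 0 + \frac{5}{3} = \frac{5}{3} \approx 1.6667$)
$f{\left(I \right)} = -16$ ($f{\left(I \right)} = 4 \left(-7 + 3\right) = 4 \left(-4\right) = -16$)
$\left(j + g\right) + f{\left(8 \left(-5\right) \right)} = \left(2 + \frac{5}{3}\right) - 16 = \frac{11}{3} - 16 = - \frac{37}{3}$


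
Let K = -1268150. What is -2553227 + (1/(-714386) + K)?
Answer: -2729938229523/714386 ≈ -3.8214e+6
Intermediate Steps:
-2553227 + (1/(-714386) + K) = -2553227 + (1/(-714386) - 1268150) = -2553227 + (-1/714386 - 1268150) = -2553227 - 905948605901/714386 = -2729938229523/714386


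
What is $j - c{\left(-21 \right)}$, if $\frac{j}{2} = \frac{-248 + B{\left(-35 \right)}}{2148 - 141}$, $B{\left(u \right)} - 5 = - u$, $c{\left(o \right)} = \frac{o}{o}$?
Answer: $- \frac{2423}{2007} \approx -1.2073$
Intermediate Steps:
$c{\left(o \right)} = 1$
$B{\left(u \right)} = 5 - u$
$j = - \frac{416}{2007}$ ($j = 2 \frac{-248 + \left(5 - -35\right)}{2148 - 141} = 2 \frac{-248 + \left(5 + 35\right)}{2007} = 2 \left(-248 + 40\right) \frac{1}{2007} = 2 \left(\left(-208\right) \frac{1}{2007}\right) = 2 \left(- \frac{208}{2007}\right) = - \frac{416}{2007} \approx -0.20727$)
$j - c{\left(-21 \right)} = - \frac{416}{2007} - 1 = - \frac{2423}{2007}$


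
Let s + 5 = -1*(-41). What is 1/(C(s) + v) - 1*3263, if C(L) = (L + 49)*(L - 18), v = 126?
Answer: -5403527/1656 ≈ -3263.0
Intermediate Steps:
s = 36 (s = -5 - 1*(-41) = -5 + 41 = 36)
C(L) = (-18 + L)*(49 + L) (C(L) = (49 + L)*(-18 + L) = (-18 + L)*(49 + L))
1/(C(s) + v) - 1*3263 = 1/((-882 + 36² + 31*36) + 126) - 1*3263 = 1/((-882 + 1296 + 1116) + 126) - 3263 = 1/(1530 + 126) - 3263 = 1/1656 - 3263 = -5403527/1656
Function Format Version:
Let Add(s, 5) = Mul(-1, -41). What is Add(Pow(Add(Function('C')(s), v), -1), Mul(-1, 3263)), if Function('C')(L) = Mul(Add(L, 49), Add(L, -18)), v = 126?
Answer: Rational(-5403527, 1656) ≈ -3263.0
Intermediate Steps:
s = 36 (s = Add(-5, Mul(-1, -41)) = Add(-5, 41) = 36)
Function('C')(L) = Mul(Add(-18, L), Add(49, L)) (Function('C')(L) = Mul(Add(49, L), Add(-18, L)) = Mul(Add(-18, L), Add(49, L)))
Add(Pow(Add(Function('C')(s), v), -1), Mul(-1, 3263)) = Add(Pow(Add(Add(-882, Pow(36, 2), Mul(31, 36)), 126), -1), Mul(-1, 3263)) = Add(Pow(Add(Add(-882, 1296, 1116), 126), -1), -3263) = Add(Pow(Add(1530, 126), -1), -3263) = Add(Pow(1656, -1), -3263) = Add(Rational(1, 1656), -3263) = Rational(-5403527, 1656)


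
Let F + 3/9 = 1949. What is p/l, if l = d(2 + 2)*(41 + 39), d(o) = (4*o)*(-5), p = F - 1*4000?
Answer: 3077/9600 ≈ 0.32052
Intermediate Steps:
F = 5846/3 (F = -⅓ + 1949 = 5846/3 ≈ 1948.7)
p = -6154/3 (p = 5846/3 - 1*4000 = 5846/3 - 4000 = -6154/3 ≈ -2051.3)
d(o) = -20*o
l = -6400 (l = (-20*(2 + 2))*(41 + 39) = -20*4*80 = -80*80 = -6400)
p/l = -6154/3/(-6400) = -6154/3*(-1/6400) = 3077/9600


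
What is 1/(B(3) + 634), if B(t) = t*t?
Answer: 1/643 ≈ 0.0015552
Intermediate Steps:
B(t) = t²
1/(B(3) + 634) = 1/(3² + 634) = 1/(9 + 634) = 1/643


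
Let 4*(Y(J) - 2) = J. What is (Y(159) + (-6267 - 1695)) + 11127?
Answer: 12827/4 ≈ 3206.8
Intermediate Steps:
Y(J) = 2 + J/4
(Y(159) + (-6267 - 1695)) + 11127 = ((2 + (¼)*159) + (-6267 - 1695)) + 11127 = ((2 + 159/4) - 7962) + 11127 = (167/4 - 7962) + 11127 = -31681/4 + 11127 = 12827/4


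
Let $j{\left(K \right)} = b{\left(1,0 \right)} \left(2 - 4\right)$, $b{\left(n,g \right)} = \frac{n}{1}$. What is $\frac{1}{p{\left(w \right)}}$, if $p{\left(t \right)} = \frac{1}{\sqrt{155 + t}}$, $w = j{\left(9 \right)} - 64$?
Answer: $\sqrt{89} \approx 9.434$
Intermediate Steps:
$b{\left(n,g \right)} = n$ ($b{\left(n,g \right)} = n 1 = n$)
$j{\left(K \right)} = -2$ ($j{\left(K \right)} = 1 \left(2 - 4\right) = 1 \left(-2\right) = -2$)
$w = -66$ ($w = -2 - 64 = -66$)
$p{\left(t \right)} = \frac{1}{\sqrt{155 + t}}$
$\frac{1}{p{\left(w \right)}} = \frac{1}{\frac{1}{\sqrt{155 - 66}}} = \frac{1}{\frac{1}{\sqrt{89}}} = \frac{1}{\frac{1}{89} \sqrt{89}} = \sqrt{89}$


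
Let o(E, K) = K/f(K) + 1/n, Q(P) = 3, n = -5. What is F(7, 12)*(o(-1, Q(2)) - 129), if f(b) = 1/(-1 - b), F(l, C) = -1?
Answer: 706/5 ≈ 141.20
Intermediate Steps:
o(E, K) = -1/5 + K*(-1 - K) (o(E, K) = K/((-1/(1 + K))) + 1/(-5) = K*(-1 - K) + 1*(-1/5) = K*(-1 - K) - 1/5 = -1/5 + K*(-1 - K))
F(7, 12)*(o(-1, Q(2)) - 129) = -((-1/5 - 1*3 - 1*3**2) - 129) = -((-1/5 - 3 - 1*9) - 129) = -((-1/5 - 3 - 9) - 129) = -(-61/5 - 129) = -1*(-706/5) = 706/5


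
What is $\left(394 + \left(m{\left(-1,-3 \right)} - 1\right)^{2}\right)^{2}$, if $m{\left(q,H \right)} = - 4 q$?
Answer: $162409$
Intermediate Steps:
$\left(394 + \left(m{\left(-1,-3 \right)} - 1\right)^{2}\right)^{2} = \left(394 + \left(\left(-4\right) \left(-1\right) - 1\right)^{2}\right)^{2} = \left(394 + \left(4 - 1\right)^{2}\right)^{2} = \left(394 + 3^{2}\right)^{2} = \left(394 + 9\right)^{2} = 403^{2} = 162409$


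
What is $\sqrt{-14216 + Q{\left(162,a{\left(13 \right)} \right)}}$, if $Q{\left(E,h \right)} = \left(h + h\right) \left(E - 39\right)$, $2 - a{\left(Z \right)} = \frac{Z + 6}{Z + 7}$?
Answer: $\frac{i \sqrt{1395770}}{10} \approx 118.14 i$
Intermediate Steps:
$a{\left(Z \right)} = 2 - \frac{6 + Z}{7 + Z}$ ($a{\left(Z \right)} = 2 - \frac{Z + 6}{Z + 7} = 2 - \frac{6 + Z}{7 + Z}$)
$Q{\left(E,h \right)} = 2 h \left(-39 + E\right)$
$\sqrt{-14216 + Q{\left(162,a{\left(13 \right)} \right)}} = \sqrt{-14216 + 2 \frac{8 + 13}{7 + 13} \left(-39 + 162\right)} = \sqrt{-14216 + 2 \cdot \frac{1}{20} \cdot 21 \cdot 123} = \sqrt{-14216 + 2 \cdot \frac{21}{20} \cdot 123} = \sqrt{-14216 + \frac{2583}{10}} = \sqrt{- \frac{139577}{10}} = \frac{i \sqrt{1395770}}{10}$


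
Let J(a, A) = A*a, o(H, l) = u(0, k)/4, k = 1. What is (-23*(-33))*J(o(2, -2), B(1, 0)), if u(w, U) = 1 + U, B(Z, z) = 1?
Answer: 759/2 ≈ 379.50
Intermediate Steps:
o(H, l) = ½ (o(H, l) = (1 + 1)/4 = 2*(¼) = ½)
(-23*(-33))*J(o(2, -2), B(1, 0)) = (-23*(-33))*(1*(½)) = 759*(½) = 759/2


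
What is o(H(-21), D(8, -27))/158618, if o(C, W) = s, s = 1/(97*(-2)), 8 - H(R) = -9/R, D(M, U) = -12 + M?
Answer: -1/30771892 ≈ -3.2497e-8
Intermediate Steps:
H(R) = 8 + 9/R (H(R) = 8 - (-9)/R = 8 + 9/R)
s = -1/194 (s = 1/(-194) = -1/194 ≈ -0.0051546)
o(C, W) = -1/194
o(H(-21), D(8, -27))/158618 = -1/194/158618 = -1/194*1/158618 = -1/30771892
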